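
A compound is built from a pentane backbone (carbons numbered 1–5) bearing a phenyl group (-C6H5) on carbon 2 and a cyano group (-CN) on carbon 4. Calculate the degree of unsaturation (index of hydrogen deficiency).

6

Atom tally by fragment:
  CH3 → C:1 H:3
  CH(C6H5) → C:7 H:6
  CH2 → C:1 H:2
  CH(CN) → C:2 H:1 N:1
  CH3 → C:1 H:3
Element totals:
  C: 12
  H: 15
  N: 1
Molecular formula: C12H15N.
DoU = (2C + 2 + N − H − X) / 2 = (2·12 + 2 + 1 − 15 − 0) / 2 = 6.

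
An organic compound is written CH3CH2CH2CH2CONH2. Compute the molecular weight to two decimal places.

101.15 g/mol

Atom tally by fragment:
  CH3 → C:1 H:3
  CH2 → C:1 H:2
  CH2 → C:1 H:2
  CH2CONH2 → C:2 H:4 O:1 N:1
Element totals:
  C: 5
  H: 11
  N: 1
  O: 1
Molecular formula: C5H11NO.
  M = 5(12.011) + 11(1.008) + 14.007 + 15.999
    = 60.055 + 11.088 + 14.007 + 15.999 = 101.149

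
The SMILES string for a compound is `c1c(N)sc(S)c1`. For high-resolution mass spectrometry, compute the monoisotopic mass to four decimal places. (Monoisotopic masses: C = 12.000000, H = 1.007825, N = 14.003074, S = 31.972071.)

130.9863

Atom tally by fragment:
  thiophene ring core → C:4 H:4 S:1
  (− 2 ring H displaced by substituents)
  + NH2 → N:1 H:2
  + SH → S:1 H:1
Element totals:
  C: 4
  H: 5
  N: 1
  S: 2
Molecular formula: C4H5NS2.
  M = 4(12.0) + 5(1.007825) + 14.003074 + 2(31.972071)
    = 48.000000 + 5.039125 + 14.003074 + 63.944142 = 130.986341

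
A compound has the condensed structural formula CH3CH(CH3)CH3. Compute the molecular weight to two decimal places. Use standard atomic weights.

Element totals:
  C: 4
  H: 10
Molecular formula: C4H10.
  M = 4(12.011) + 10(1.008)
    = 48.044 + 10.080 = 58.124

58.12 g/mol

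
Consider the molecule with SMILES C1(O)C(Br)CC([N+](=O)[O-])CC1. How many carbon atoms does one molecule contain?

6

Atom tally by fragment:
  cyclohexane ring core → C:6 H:12
  (− 3 ring H displaced by substituents)
  + OH → O:1 H:1
  + Br → Br:1
  + NO2 → N:1 O:2
Element totals:
  C: 6
  H: 10
  Br: 1
  N: 1
  O: 3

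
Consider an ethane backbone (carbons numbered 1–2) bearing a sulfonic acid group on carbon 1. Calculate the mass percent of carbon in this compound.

Atom tally by fragment:
  HO3SCH2 → C:1 H:3 S:1 O:3
  CH3 → C:1 H:3
Element totals:
  C: 2
  H: 6
  O: 3
  S: 1
Molecular formula: C2H6O3S.
Molar mass = 110.127 g/mol.
Mass from C: 2 × 12.011 = 24.022 g/mol.
%C = 24.022 / 110.127 × 100 = 21.81%.

21.81%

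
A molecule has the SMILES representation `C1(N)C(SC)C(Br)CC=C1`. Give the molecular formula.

C7H12BrNS

Atom tally by fragment:
  cyclohexene ring core → C:6 H:10
  (− 3 ring H displaced by substituents)
  + NH2 → N:1 H:2
  + SCH3 → C:1 H:3 S:1
  + Br → Br:1
Element totals:
  C: 7
  H: 12
  Br: 1
  N: 1
  S: 1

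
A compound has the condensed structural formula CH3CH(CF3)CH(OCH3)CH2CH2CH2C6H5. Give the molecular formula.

Atom tally by fragment:
  CH3 → C:1 H:3
  CH(CF3) → C:2 H:1 F:3
  CH(OCH3) → C:2 H:4 O:1
  CH2 → C:1 H:2
  CH2 → C:1 H:2
  CH2C6H5 → C:7 H:7
Element totals:
  C: 14
  H: 19
  F: 3
  O: 1

C14H19F3O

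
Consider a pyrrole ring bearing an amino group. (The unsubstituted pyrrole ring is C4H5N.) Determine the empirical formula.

Atom tally by fragment:
  pyrrole ring core → C:4 H:5 N:1
  (− 1 ring H displaced by substituents)
  + NH2 → N:1 H:2
Element totals:
  C: 4
  H: 6
  N: 2
Molecular formula: C4H6N2.
gcd of subscripts = 2; dividing each by 2:
  C: 4/2 = 2
  H: 6/2 = 3
  N: 2/2 = 1

C2H3N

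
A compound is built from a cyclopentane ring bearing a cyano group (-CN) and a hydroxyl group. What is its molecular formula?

Atom tally by fragment:
  cyclopentane ring core → C:5 H:10
  (− 2 ring H displaced by substituents)
  + CN → C:1 N:1
  + OH → O:1 H:1
Element totals:
  C: 6
  H: 9
  N: 1
  O: 1

C6H9NO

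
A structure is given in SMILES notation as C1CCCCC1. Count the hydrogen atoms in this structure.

12

Atom tally by fragment:
  cyclohexane ring core → C:6 H:12
Element totals:
  C: 6
  H: 12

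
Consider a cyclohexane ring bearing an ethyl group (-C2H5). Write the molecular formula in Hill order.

Atom tally by fragment:
  cyclohexane ring core → C:6 H:12
  (− 1 ring H displaced by substituents)
  + C2H5 → C:2 H:5
Element totals:
  C: 8
  H: 16

C8H16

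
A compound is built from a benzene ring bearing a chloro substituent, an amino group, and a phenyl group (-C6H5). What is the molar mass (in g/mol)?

203.67 g/mol

Atom tally by fragment:
  benzene ring core → C:6 H:6
  (− 3 ring H displaced by substituents)
  + Cl → Cl:1
  + NH2 → N:1 H:2
  + C6H5 → C:6 H:5
Element totals:
  C: 12
  H: 10
  Cl: 1
  N: 1
Molecular formula: C12H10ClN.
  M = 12(12.011) + 10(1.008) + 35.45 + 14.007
    = 144.132 + 10.080 + 35.450 + 14.007 = 203.669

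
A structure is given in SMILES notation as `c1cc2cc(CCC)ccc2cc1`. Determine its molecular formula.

Atom tally by fragment:
  naphthalene ring system core → C:10 H:8
  (− 1 ring H displaced by substituents)
  + CH2CH2CH3 → C:3 H:7
Element totals:
  C: 13
  H: 14

C13H14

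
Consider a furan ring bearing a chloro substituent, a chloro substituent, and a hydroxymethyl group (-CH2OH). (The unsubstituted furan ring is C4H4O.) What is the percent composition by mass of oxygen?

Atom tally by fragment:
  furan ring core → C:4 H:4 O:1
  (− 3 ring H displaced by substituents)
  + Cl → Cl:1
  + Cl → Cl:1
  + CH2OH → C:1 H:3 O:1
Element totals:
  C: 5
  H: 4
  Cl: 2
  O: 2
Molecular formula: C5H4Cl2O2.
Molar mass = 166.985 g/mol.
Mass from O: 2 × 15.999 = 31.998 g/mol.
%O = 31.998 / 166.985 × 100 = 19.16%.

19.16%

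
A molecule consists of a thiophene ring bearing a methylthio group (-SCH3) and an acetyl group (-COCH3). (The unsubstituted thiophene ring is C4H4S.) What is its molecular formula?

C7H8OS2

Atom tally by fragment:
  thiophene ring core → C:4 H:4 S:1
  (− 2 ring H displaced by substituents)
  + SCH3 → C:1 H:3 S:1
  + COCH3 → C:2 H:3 O:1
Element totals:
  C: 7
  H: 8
  O: 1
  S: 2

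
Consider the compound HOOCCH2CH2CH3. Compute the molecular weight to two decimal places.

88.11 g/mol

Atom tally by fragment:
  HOOCCH2 → C:2 H:3 O:2
  CH2 → C:1 H:2
  CH3 → C:1 H:3
Element totals:
  C: 4
  H: 8
  O: 2
Molecular formula: C4H8O2.
  M = 4(12.011) + 8(1.008) + 2(15.999)
    = 48.044 + 8.064 + 31.998 = 88.106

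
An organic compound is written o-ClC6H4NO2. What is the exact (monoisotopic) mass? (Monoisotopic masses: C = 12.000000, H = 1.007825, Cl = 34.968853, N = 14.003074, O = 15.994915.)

156.9931

Atom tally by fragment:
  benzene ring core → C:6 H:6
  (− 2 ring H displaced by substituents)
  + Cl → Cl:1
  + NO2 → N:1 O:2
Element totals:
  C: 6
  H: 4
  Cl: 1
  N: 1
  O: 2
Molecular formula: C6H4ClNO2.
  M = 6(12.0) + 4(1.007825) + 34.968853 + 14.003074 + 2(15.994915)
    = 72.000000 + 4.031300 + 34.968853 + 14.003074 + 31.989830 = 156.993057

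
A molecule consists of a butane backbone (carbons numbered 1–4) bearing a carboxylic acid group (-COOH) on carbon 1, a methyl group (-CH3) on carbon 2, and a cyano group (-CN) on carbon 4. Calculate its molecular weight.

Atom tally by fragment:
  HOOCCH2 → C:2 H:3 O:2
  CH(CH3) → C:2 H:4
  CH2 → C:1 H:2
  CH2CN → C:2 H:2 N:1
Element totals:
  C: 7
  H: 11
  N: 1
  O: 2
Molecular formula: C7H11NO2.
  M = 7(12.011) + 11(1.008) + 14.007 + 2(15.999)
    = 84.077 + 11.088 + 14.007 + 31.998 = 141.170

141.17 g/mol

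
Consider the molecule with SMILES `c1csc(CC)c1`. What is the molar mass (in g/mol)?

Atom tally by fragment:
  thiophene ring core → C:4 H:4 S:1
  (− 1 ring H displaced by substituents)
  + C2H5 → C:2 H:5
Element totals:
  C: 6
  H: 8
  S: 1
Molecular formula: C6H8S.
  M = 6(12.011) + 8(1.008) + 32.06
    = 72.066 + 8.064 + 32.060 = 112.190

112.19 g/mol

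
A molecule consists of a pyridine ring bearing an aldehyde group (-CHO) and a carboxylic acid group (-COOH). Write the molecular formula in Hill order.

Atom tally by fragment:
  pyridine ring core → C:5 H:5 N:1
  (− 2 ring H displaced by substituents)
  + CHO → C:1 H:1 O:1
  + COOH → C:1 H:1 O:2
Element totals:
  C: 7
  H: 5
  N: 1
  O: 3

C7H5NO3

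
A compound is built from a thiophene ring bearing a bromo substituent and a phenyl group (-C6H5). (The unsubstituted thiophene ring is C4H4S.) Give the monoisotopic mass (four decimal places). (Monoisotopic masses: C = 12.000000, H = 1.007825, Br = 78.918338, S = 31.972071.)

Atom tally by fragment:
  thiophene ring core → C:4 H:4 S:1
  (− 2 ring H displaced by substituents)
  + Br → Br:1
  + C6H5 → C:6 H:5
Element totals:
  C: 10
  H: 7
  Br: 1
  S: 1
Molecular formula: C10H7BrS.
  M = 10(12.0) + 7(1.007825) + 78.918338 + 31.972071
    = 120.000000 + 7.054775 + 78.918338 + 31.972071 = 237.945184

237.9452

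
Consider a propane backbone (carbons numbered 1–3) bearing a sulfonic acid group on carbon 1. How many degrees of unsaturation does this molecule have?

Atom tally by fragment:
  HO3SCH2 → C:1 H:3 S:1 O:3
  CH2 → C:1 H:2
  CH3 → C:1 H:3
Element totals:
  C: 3
  H: 8
  O: 3
  S: 1
Molecular formula: C3H8O3S.
DoU = (2C + 2 + N − H − X) / 2 = (2·3 + 2 + 0 − 8 − 0) / 2 = 0.

0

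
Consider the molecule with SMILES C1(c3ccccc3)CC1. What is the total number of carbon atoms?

9

Atom tally by fragment:
  cyclopropane ring core → C:3 H:6
  (− 1 ring H displaced by substituents)
  + C6H5 → C:6 H:5
Element totals:
  C: 9
  H: 10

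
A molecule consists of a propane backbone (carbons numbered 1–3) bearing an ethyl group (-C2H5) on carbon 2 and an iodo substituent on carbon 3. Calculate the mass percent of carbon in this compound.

Atom tally by fragment:
  CH3 → C:1 H:3
  CH(C2H5) → C:3 H:6
  CH2I → C:1 H:2 I:1
Element totals:
  C: 5
  H: 11
  I: 1
Molecular formula: C5H11I.
Molar mass = 198.047 g/mol.
Mass from C: 5 × 12.011 = 60.055 g/mol.
%C = 60.055 / 198.047 × 100 = 30.32%.

30.32%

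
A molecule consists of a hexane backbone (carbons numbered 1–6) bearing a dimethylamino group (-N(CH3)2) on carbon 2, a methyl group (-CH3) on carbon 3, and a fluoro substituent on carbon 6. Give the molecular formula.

C9H20FN

Atom tally by fragment:
  CH3 → C:1 H:3
  CH(N(CH3)2) → C:3 H:7 N:1
  CH(CH3) → C:2 H:4
  CH2 → C:1 H:2
  CH2 → C:1 H:2
  CH2F → C:1 H:2 F:1
Element totals:
  C: 9
  H: 20
  F: 1
  N: 1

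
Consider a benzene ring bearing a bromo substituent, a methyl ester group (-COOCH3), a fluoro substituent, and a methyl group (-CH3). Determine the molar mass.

247.06 g/mol

Atom tally by fragment:
  benzene ring core → C:6 H:6
  (− 4 ring H displaced by substituents)
  + Br → Br:1
  + COOCH3 → C:2 H:3 O:2
  + F → F:1
  + CH3 → C:1 H:3
Element totals:
  C: 9
  H: 8
  Br: 1
  F: 1
  O: 2
Molecular formula: C9H8BrFO2.
  M = 9(12.011) + 8(1.008) + 79.904 + 18.998 + 2(15.999)
    = 108.099 + 8.064 + 79.904 + 18.998 + 31.998 = 247.063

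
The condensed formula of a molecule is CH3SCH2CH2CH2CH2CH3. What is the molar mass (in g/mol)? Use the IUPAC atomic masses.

Atom tally by fragment:
  CH3SCH2 → C:2 H:5 S:1
  CH2 → C:1 H:2
  CH2 → C:1 H:2
  CH2 → C:1 H:2
  CH3 → C:1 H:3
Element totals:
  C: 6
  H: 14
  S: 1
Molecular formula: C6H14S.
  M = 6(12.011) + 14(1.008) + 32.06
    = 72.066 + 14.112 + 32.060 = 118.238

118.24 g/mol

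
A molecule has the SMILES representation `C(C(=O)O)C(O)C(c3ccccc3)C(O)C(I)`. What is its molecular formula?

Atom tally by fragment:
  HOOCCH2 → C:2 H:3 O:2
  CH(OH) → C:1 H:2 O:1
  CH(C6H5) → C:7 H:6
  CH(OH) → C:1 H:2 O:1
  CH2I → C:1 H:2 I:1
Element totals:
  C: 12
  H: 15
  I: 1
  O: 4

C12H15IO4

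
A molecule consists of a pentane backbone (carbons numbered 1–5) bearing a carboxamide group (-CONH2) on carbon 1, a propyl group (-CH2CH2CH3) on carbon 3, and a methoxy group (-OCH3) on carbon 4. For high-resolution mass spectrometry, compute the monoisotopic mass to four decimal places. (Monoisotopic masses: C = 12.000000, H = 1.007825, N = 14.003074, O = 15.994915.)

187.1572

Atom tally by fragment:
  H2NOCCH2 → C:2 H:4 O:1 N:1
  CH2 → C:1 H:2
  CH(CH2CH2CH3) → C:4 H:8
  CH(OCH3) → C:2 H:4 O:1
  CH3 → C:1 H:3
Element totals:
  C: 10
  H: 21
  N: 1
  O: 2
Molecular formula: C10H21NO2.
  M = 10(12.0) + 21(1.007825) + 14.003074 + 2(15.994915)
    = 120.000000 + 21.164325 + 14.003074 + 31.989830 = 187.157229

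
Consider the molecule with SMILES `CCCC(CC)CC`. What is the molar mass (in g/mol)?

114.23 g/mol

Atom tally by fragment:
  CH3 → C:1 H:3
  CH2 → C:1 H:2
  CH2 → C:1 H:2
  CH(C2H5) → C:3 H:6
  CH2 → C:1 H:2
  CH3 → C:1 H:3
Element totals:
  C: 8
  H: 18
Molecular formula: C8H18.
  M = 8(12.011) + 18(1.008)
    = 96.088 + 18.144 = 114.232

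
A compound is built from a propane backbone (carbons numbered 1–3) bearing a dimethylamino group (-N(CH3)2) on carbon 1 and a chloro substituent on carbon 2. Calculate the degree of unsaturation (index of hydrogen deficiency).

0

Atom tally by fragment:
  (CH3)2NCH2 → C:3 H:8 N:1
  CH(Cl) → C:1 H:1 Cl:1
  CH3 → C:1 H:3
Element totals:
  C: 5
  H: 12
  Cl: 1
  N: 1
Molecular formula: C5H12ClN.
DoU = (2C + 2 + N − H − X) / 2 = (2·5 + 2 + 1 − 12 − 1) / 2 = 0.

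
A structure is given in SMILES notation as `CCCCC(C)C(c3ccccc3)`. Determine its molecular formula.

Atom tally by fragment:
  CH3 → C:1 H:3
  CH2 → C:1 H:2
  CH2 → C:1 H:2
  CH2 → C:1 H:2
  CH(CH3) → C:2 H:4
  CH2C6H5 → C:7 H:7
Element totals:
  C: 13
  H: 20

C13H20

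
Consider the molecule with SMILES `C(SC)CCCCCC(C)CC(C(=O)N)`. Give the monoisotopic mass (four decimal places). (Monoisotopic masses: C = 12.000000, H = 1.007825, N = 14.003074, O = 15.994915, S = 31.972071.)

Atom tally by fragment:
  CH3SCH2 → C:2 H:5 S:1
  CH2 → C:1 H:2
  CH2 → C:1 H:2
  CH2 → C:1 H:2
  CH2 → C:1 H:2
  CH2 → C:1 H:2
  CH(CH3) → C:2 H:4
  CH2 → C:1 H:2
  CH2CONH2 → C:2 H:4 O:1 N:1
Element totals:
  C: 12
  H: 25
  N: 1
  O: 1
  S: 1
Molecular formula: C12H25NOS.
  M = 12(12.0) + 25(1.007825) + 14.003074 + 15.994915 + 31.972071
    = 144.000000 + 25.195625 + 14.003074 + 15.994915 + 31.972071 = 231.165685

231.1657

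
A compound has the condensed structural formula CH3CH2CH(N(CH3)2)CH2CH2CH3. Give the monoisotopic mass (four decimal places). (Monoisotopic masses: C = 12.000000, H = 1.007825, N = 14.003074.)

129.1517

Element totals:
  C: 8
  H: 19
  N: 1
Molecular formula: C8H19N.
  M = 8(12.0) + 19(1.007825) + 14.003074
    = 96.000000 + 19.148675 + 14.003074 = 129.151749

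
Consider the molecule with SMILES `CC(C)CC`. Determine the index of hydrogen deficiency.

Atom tally by fragment:
  CH3 → C:1 H:3
  CH(CH3) → C:2 H:4
  CH2 → C:1 H:2
  CH3 → C:1 H:3
Element totals:
  C: 5
  H: 12
Molecular formula: C5H12.
DoU = (2C + 2 + N − H − X) / 2 = (2·5 + 2 + 0 − 12 − 0) / 2 = 0.

0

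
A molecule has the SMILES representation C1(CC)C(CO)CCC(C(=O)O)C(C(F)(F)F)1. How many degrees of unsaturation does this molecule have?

2

Atom tally by fragment:
  cyclohexane ring core → C:6 H:12
  (− 4 ring H displaced by substituents)
  + C2H5 → C:2 H:5
  + CH2OH → C:1 H:3 O:1
  + COOH → C:1 H:1 O:2
  + CF3 → C:1 F:3
Element totals:
  C: 11
  H: 17
  F: 3
  O: 3
Molecular formula: C11H17F3O3.
DoU = (2C + 2 + N − H − X) / 2 = (2·11 + 2 + 0 − 17 − 3) / 2 = 2.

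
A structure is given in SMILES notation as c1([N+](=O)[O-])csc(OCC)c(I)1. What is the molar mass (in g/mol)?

Atom tally by fragment:
  thiophene ring core → C:4 H:4 S:1
  (− 3 ring H displaced by substituents)
  + NO2 → N:1 O:2
  + OC2H5 → C:2 H:5 O:1
  + I → I:1
Element totals:
  C: 6
  H: 6
  I: 1
  N: 1
  O: 3
  S: 1
Molecular formula: C6H6INO3S.
  M = 6(12.011) + 6(1.008) + 126.904 + 14.007 + 3(15.999) + 32.06
    = 72.066 + 6.048 + 126.904 + 14.007 + 47.997 + 32.060 = 299.082

299.08 g/mol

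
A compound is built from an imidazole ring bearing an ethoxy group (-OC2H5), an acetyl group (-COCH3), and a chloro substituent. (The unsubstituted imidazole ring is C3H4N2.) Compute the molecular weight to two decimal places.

188.61 g/mol

Atom tally by fragment:
  imidazole ring core → C:3 H:4 N:2
  (− 3 ring H displaced by substituents)
  + OC2H5 → C:2 H:5 O:1
  + COCH3 → C:2 H:3 O:1
  + Cl → Cl:1
Element totals:
  C: 7
  H: 9
  Cl: 1
  N: 2
  O: 2
Molecular formula: C7H9ClN2O2.
  M = 7(12.011) + 9(1.008) + 35.45 + 2(14.007) + 2(15.999)
    = 84.077 + 9.072 + 35.450 + 28.014 + 31.998 = 188.611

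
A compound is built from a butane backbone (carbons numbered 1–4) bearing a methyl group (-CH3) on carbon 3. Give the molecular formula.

Atom tally by fragment:
  CH3 → C:1 H:3
  CH2 → C:1 H:2
  CH(CH3) → C:2 H:4
  CH3 → C:1 H:3
Element totals:
  C: 5
  H: 12

C5H12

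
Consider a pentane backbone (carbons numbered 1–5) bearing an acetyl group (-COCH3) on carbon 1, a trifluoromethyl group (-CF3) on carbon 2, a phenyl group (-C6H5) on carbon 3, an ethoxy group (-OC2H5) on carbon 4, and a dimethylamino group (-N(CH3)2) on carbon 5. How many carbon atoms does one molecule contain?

18

Atom tally by fragment:
  CH3COCH2 → C:3 H:5 O:1
  CH(CF3) → C:2 H:1 F:3
  CH(C6H5) → C:7 H:6
  CH(OC2H5) → C:3 H:6 O:1
  CH2N(CH3)2 → C:3 H:8 N:1
Element totals:
  C: 18
  H: 26
  F: 3
  N: 1
  O: 2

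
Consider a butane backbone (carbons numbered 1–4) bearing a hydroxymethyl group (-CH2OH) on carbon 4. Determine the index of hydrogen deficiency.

0

Atom tally by fragment:
  CH3 → C:1 H:3
  CH2 → C:1 H:2
  CH2 → C:1 H:2
  CH2CH2OH → C:2 H:5 O:1
Element totals:
  C: 5
  H: 12
  O: 1
Molecular formula: C5H12O.
DoU = (2C + 2 + N − H − X) / 2 = (2·5 + 2 + 0 − 12 − 0) / 2 = 0.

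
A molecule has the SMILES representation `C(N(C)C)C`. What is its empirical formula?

Atom tally by fragment:
  (CH3)2NCH2 → C:3 H:8 N:1
  CH3 → C:1 H:3
Element totals:
  C: 4
  H: 11
  N: 1
Molecular formula: C4H11N.
gcd of subscripts (4, 11, 1) = 1, so the empirical formula equals the molecular formula.

C4H11N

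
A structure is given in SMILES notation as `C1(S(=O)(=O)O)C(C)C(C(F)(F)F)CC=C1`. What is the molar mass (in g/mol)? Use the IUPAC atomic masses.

Atom tally by fragment:
  cyclohexene ring core → C:6 H:10
  (− 3 ring H displaced by substituents)
  + SO3H → S:1 O:3 H:1
  + CH3 → C:1 H:3
  + CF3 → C:1 F:3
Element totals:
  C: 8
  H: 11
  F: 3
  O: 3
  S: 1
Molecular formula: C8H11F3O3S.
  M = 8(12.011) + 11(1.008) + 3(18.998) + 3(15.999) + 32.06
    = 96.088 + 11.088 + 56.994 + 47.997 + 32.060 = 244.227

244.23 g/mol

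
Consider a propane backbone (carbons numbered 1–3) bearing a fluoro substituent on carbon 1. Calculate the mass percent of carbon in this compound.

Atom tally by fragment:
  FCH2 → C:1 H:2 F:1
  CH2 → C:1 H:2
  CH3 → C:1 H:3
Element totals:
  C: 3
  H: 7
  F: 1
Molecular formula: C3H7F.
Molar mass = 62.087 g/mol.
Mass from C: 3 × 12.011 = 36.033 g/mol.
%C = 36.033 / 62.087 × 100 = 58.04%.

58.04%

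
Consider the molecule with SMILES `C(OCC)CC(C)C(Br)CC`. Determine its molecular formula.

C9H19BrO

Atom tally by fragment:
  C2H5OCH2 → C:3 H:7 O:1
  CH2 → C:1 H:2
  CH(CH3) → C:2 H:4
  CH(Br) → C:1 H:1 Br:1
  CH2 → C:1 H:2
  CH3 → C:1 H:3
Element totals:
  C: 9
  H: 19
  Br: 1
  O: 1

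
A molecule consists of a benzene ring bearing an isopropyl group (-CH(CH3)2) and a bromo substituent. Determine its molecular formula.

Atom tally by fragment:
  benzene ring core → C:6 H:6
  (− 2 ring H displaced by substituents)
  + CH(CH3)2 → C:3 H:7
  + Br → Br:1
Element totals:
  C: 9
  H: 11
  Br: 1

C9H11Br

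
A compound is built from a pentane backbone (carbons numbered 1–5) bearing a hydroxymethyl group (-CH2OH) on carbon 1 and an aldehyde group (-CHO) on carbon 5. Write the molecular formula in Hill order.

C7H14O2

Atom tally by fragment:
  HOCH2CH2 → C:2 H:5 O:1
  CH2 → C:1 H:2
  CH2 → C:1 H:2
  CH2 → C:1 H:2
  CH2CHO → C:2 H:3 O:1
Element totals:
  C: 7
  H: 14
  O: 2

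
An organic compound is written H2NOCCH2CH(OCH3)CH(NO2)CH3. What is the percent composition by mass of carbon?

Atom tally by fragment:
  H2NOCCH2 → C:2 H:4 O:1 N:1
  CH(OCH3) → C:2 H:4 O:1
  CH(NO2) → C:1 H:1 N:1 O:2
  CH3 → C:1 H:3
Element totals:
  C: 6
  H: 12
  N: 2
  O: 4
Molecular formula: C6H12N2O4.
Molar mass = 176.172 g/mol.
Mass from C: 6 × 12.011 = 72.066 g/mol.
%C = 72.066 / 176.172 × 100 = 40.91%.

40.91%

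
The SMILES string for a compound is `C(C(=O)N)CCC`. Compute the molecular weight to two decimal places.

Atom tally by fragment:
  H2NOCCH2 → C:2 H:4 O:1 N:1
  CH2 → C:1 H:2
  CH2 → C:1 H:2
  CH3 → C:1 H:3
Element totals:
  C: 5
  H: 11
  N: 1
  O: 1
Molecular formula: C5H11NO.
  M = 5(12.011) + 11(1.008) + 14.007 + 15.999
    = 60.055 + 11.088 + 14.007 + 15.999 = 101.149

101.15 g/mol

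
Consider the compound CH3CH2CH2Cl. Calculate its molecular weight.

Atom tally by fragment:
  CH3 → C:1 H:3
  CH2 → C:1 H:2
  CH2Cl → C:1 H:2 Cl:1
Element totals:
  C: 3
  H: 7
  Cl: 1
Molecular formula: C3H7Cl.
  M = 3(12.011) + 7(1.008) + 35.45
    = 36.033 + 7.056 + 35.450 = 78.539

78.54 g/mol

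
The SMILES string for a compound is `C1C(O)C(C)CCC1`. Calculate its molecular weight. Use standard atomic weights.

Atom tally by fragment:
  cyclohexane ring core → C:6 H:12
  (− 2 ring H displaced by substituents)
  + OH → O:1 H:1
  + CH3 → C:1 H:3
Element totals:
  C: 7
  H: 14
  O: 1
Molecular formula: C7H14O.
  M = 7(12.011) + 14(1.008) + 15.999
    = 84.077 + 14.112 + 15.999 = 114.188

114.19 g/mol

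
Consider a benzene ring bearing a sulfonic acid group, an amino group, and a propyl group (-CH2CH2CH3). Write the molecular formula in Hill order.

C9H13NO3S

Atom tally by fragment:
  benzene ring core → C:6 H:6
  (− 3 ring H displaced by substituents)
  + SO3H → S:1 O:3 H:1
  + NH2 → N:1 H:2
  + CH2CH2CH3 → C:3 H:7
Element totals:
  C: 9
  H: 13
  N: 1
  O: 3
  S: 1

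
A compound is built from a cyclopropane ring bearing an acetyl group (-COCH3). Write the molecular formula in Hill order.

C5H8O

Atom tally by fragment:
  cyclopropane ring core → C:3 H:6
  (− 1 ring H displaced by substituents)
  + COCH3 → C:2 H:3 O:1
Element totals:
  C: 5
  H: 8
  O: 1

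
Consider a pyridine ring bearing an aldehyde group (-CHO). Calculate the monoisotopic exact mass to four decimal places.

Atom tally by fragment:
  pyridine ring core → C:5 H:5 N:1
  (− 1 ring H displaced by substituents)
  + CHO → C:1 H:1 O:1
Element totals:
  C: 6
  H: 5
  N: 1
  O: 1
Molecular formula: C6H5NO.
  M = 6(12.0) + 5(1.007825) + 14.003074 + 15.994915
    = 72.000000 + 5.039125 + 14.003074 + 15.994915 = 107.037114

107.0371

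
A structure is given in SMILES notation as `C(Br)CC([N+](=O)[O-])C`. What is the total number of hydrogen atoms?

8

Atom tally by fragment:
  BrCH2 → C:1 H:2 Br:1
  CH2 → C:1 H:2
  CH(NO2) → C:1 H:1 N:1 O:2
  CH3 → C:1 H:3
Element totals:
  C: 4
  H: 8
  Br: 1
  N: 1
  O: 2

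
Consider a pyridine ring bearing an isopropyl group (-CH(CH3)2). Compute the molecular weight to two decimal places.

121.18 g/mol

Atom tally by fragment:
  pyridine ring core → C:5 H:5 N:1
  (− 1 ring H displaced by substituents)
  + CH(CH3)2 → C:3 H:7
Element totals:
  C: 8
  H: 11
  N: 1
Molecular formula: C8H11N.
  M = 8(12.011) + 11(1.008) + 14.007
    = 96.088 + 11.088 + 14.007 = 121.183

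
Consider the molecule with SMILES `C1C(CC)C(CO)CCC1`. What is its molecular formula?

C9H18O

Atom tally by fragment:
  cyclohexane ring core → C:6 H:12
  (− 2 ring H displaced by substituents)
  + C2H5 → C:2 H:5
  + CH2OH → C:1 H:3 O:1
Element totals:
  C: 9
  H: 18
  O: 1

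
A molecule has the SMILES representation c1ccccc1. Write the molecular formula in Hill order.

C6H6

Atom tally by fragment:
  benzene ring core → C:6 H:6
Element totals:
  C: 6
  H: 6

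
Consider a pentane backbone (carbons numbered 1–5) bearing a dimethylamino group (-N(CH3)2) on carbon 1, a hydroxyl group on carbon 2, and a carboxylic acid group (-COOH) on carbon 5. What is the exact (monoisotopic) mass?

175.1208

Atom tally by fragment:
  (CH3)2NCH2 → C:3 H:8 N:1
  CH(OH) → C:1 H:2 O:1
  CH2 → C:1 H:2
  CH2 → C:1 H:2
  CH2COOH → C:2 H:3 O:2
Element totals:
  C: 8
  H: 17
  N: 1
  O: 3
Molecular formula: C8H17NO3.
  M = 8(12.0) + 17(1.007825) + 14.003074 + 3(15.994915)
    = 96.000000 + 17.133025 + 14.003074 + 47.984745 = 175.120844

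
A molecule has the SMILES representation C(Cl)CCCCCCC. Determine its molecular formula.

Atom tally by fragment:
  ClCH2 → C:1 H:2 Cl:1
  CH2 → C:1 H:2
  CH2 → C:1 H:2
  CH2 → C:1 H:2
  CH2 → C:1 H:2
  CH2 → C:1 H:2
  CH2 → C:1 H:2
  CH3 → C:1 H:3
Element totals:
  C: 8
  H: 17
  Cl: 1

C8H17Cl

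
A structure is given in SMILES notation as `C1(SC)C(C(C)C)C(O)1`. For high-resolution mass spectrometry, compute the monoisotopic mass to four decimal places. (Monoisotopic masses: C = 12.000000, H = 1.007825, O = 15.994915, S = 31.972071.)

146.0765

Atom tally by fragment:
  cyclopropane ring core → C:3 H:6
  (− 3 ring H displaced by substituents)
  + SCH3 → C:1 H:3 S:1
  + CH(CH3)2 → C:3 H:7
  + OH → O:1 H:1
Element totals:
  C: 7
  H: 14
  O: 1
  S: 1
Molecular formula: C7H14OS.
  M = 7(12.0) + 14(1.007825) + 15.994915 + 31.972071
    = 84.000000 + 14.109550 + 15.994915 + 31.972071 = 146.076536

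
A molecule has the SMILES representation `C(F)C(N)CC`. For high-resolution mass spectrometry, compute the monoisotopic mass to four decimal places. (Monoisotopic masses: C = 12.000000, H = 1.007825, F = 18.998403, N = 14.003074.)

Atom tally by fragment:
  FCH2 → C:1 H:2 F:1
  CH(NH2) → C:1 H:3 N:1
  CH2 → C:1 H:2
  CH3 → C:1 H:3
Element totals:
  C: 4
  H: 10
  F: 1
  N: 1
Molecular formula: C4H10FN.
  M = 4(12.0) + 10(1.007825) + 18.998403 + 14.003074
    = 48.000000 + 10.078250 + 18.998403 + 14.003074 = 91.079727

91.0797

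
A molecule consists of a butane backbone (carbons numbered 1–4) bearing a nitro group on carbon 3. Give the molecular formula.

Atom tally by fragment:
  CH3 → C:1 H:3
  CH2 → C:1 H:2
  CH(NO2) → C:1 H:1 N:1 O:2
  CH3 → C:1 H:3
Element totals:
  C: 4
  H: 9
  N: 1
  O: 2

C4H9NO2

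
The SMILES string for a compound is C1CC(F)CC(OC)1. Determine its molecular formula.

Atom tally by fragment:
  cyclopentane ring core → C:5 H:10
  (− 2 ring H displaced by substituents)
  + F → F:1
  + OCH3 → C:1 H:3 O:1
Element totals:
  C: 6
  H: 11
  F: 1
  O: 1

C6H11FO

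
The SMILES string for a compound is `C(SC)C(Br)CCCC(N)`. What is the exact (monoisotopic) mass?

225.0187

Atom tally by fragment:
  CH3SCH2 → C:2 H:5 S:1
  CH(Br) → C:1 H:1 Br:1
  CH2 → C:1 H:2
  CH2 → C:1 H:2
  CH2 → C:1 H:2
  CH2NH2 → C:1 H:4 N:1
Element totals:
  C: 7
  H: 16
  Br: 1
  N: 1
  S: 1
Molecular formula: C7H16BrNS.
  M = 7(12.0) + 16(1.007825) + 78.918338 + 14.003074 + 31.972071
    = 84.000000 + 16.125200 + 78.918338 + 14.003074 + 31.972071 = 225.018683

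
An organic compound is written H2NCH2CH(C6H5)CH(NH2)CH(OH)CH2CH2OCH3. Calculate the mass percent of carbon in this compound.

Element totals:
  C: 13
  H: 22
  N: 2
  O: 2
Molecular formula: C13H22N2O2.
Molar mass = 238.331 g/mol.
Mass from C: 13 × 12.011 = 156.143 g/mol.
%C = 156.143 / 238.331 × 100 = 65.52%.

65.52%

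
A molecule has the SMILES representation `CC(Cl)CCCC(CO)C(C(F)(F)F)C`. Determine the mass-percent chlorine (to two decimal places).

Atom tally by fragment:
  CH3 → C:1 H:3
  CH(Cl) → C:1 H:1 Cl:1
  CH2 → C:1 H:2
  CH2 → C:1 H:2
  CH2 → C:1 H:2
  CH(CH2OH) → C:2 H:4 O:1
  CH(CF3) → C:2 H:1 F:3
  CH3 → C:1 H:3
Element totals:
  C: 10
  H: 18
  Cl: 1
  F: 3
  O: 1
Molecular formula: C10H18ClF3O.
Molar mass = 246.697 g/mol.
Mass from Cl: 1 × 35.45 = 35.450 g/mol.
%Cl = 35.450 / 246.697 × 100 = 14.37%.

14.37%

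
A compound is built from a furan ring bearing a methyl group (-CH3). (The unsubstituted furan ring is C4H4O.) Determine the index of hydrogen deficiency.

Atom tally by fragment:
  furan ring core → C:4 H:4 O:1
  (− 1 ring H displaced by substituents)
  + CH3 → C:1 H:3
Element totals:
  C: 5
  H: 6
  O: 1
Molecular formula: C5H6O.
DoU = (2C + 2 + N − H − X) / 2 = (2·5 + 2 + 0 − 6 − 0) / 2 = 3.

3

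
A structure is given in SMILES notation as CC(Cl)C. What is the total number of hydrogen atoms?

7

Atom tally by fragment:
  CH3 → C:1 H:3
  CH(Cl) → C:1 H:1 Cl:1
  CH3 → C:1 H:3
Element totals:
  C: 3
  H: 7
  Cl: 1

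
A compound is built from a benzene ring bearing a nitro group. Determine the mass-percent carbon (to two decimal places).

Atom tally by fragment:
  benzene ring core → C:6 H:6
  (− 1 ring H displaced by substituents)
  + NO2 → N:1 O:2
Element totals:
  C: 6
  H: 5
  N: 1
  O: 2
Molecular formula: C6H5NO2.
Molar mass = 123.111 g/mol.
Mass from C: 6 × 12.011 = 72.066 g/mol.
%C = 72.066 / 123.111 × 100 = 58.54%.

58.54%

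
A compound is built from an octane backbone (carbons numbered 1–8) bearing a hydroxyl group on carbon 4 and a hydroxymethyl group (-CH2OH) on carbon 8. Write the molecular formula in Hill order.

Atom tally by fragment:
  CH3 → C:1 H:3
  CH2 → C:1 H:2
  CH2 → C:1 H:2
  CH(OH) → C:1 H:2 O:1
  CH2 → C:1 H:2
  CH2 → C:1 H:2
  CH2 → C:1 H:2
  CH2CH2OH → C:2 H:5 O:1
Element totals:
  C: 9
  H: 20
  O: 2

C9H20O2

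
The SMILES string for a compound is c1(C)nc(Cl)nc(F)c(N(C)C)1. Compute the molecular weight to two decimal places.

189.62 g/mol

Atom tally by fragment:
  pyrimidine ring core → C:4 H:4 N:2
  (− 4 ring H displaced by substituents)
  + CH3 → C:1 H:3
  + Cl → Cl:1
  + F → F:1
  + N(CH3)2 → N:1 C:2 H:6
Element totals:
  C: 7
  H: 9
  Cl: 1
  F: 1
  N: 3
Molecular formula: C7H9ClFN3.
  M = 7(12.011) + 9(1.008) + 35.45 + 18.998 + 3(14.007)
    = 84.077 + 9.072 + 35.450 + 18.998 + 42.021 = 189.618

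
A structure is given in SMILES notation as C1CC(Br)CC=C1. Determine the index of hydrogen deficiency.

Atom tally by fragment:
  cyclohexene ring core → C:6 H:10
  (− 1 ring H displaced by substituents)
  + Br → Br:1
Element totals:
  C: 6
  H: 9
  Br: 1
Molecular formula: C6H9Br.
DoU = (2C + 2 + N − H − X) / 2 = (2·6 + 2 + 0 − 9 − 1) / 2 = 2.

2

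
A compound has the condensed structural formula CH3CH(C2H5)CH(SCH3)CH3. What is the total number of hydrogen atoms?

16

Atom tally by fragment:
  CH3 → C:1 H:3
  CH(C2H5) → C:3 H:6
  CH(SCH3) → C:2 H:4 S:1
  CH3 → C:1 H:3
Element totals:
  C: 7
  H: 16
  S: 1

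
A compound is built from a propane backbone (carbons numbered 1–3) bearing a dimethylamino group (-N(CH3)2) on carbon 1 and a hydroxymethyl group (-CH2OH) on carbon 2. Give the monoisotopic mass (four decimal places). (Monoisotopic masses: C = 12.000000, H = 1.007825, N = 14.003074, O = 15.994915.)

117.1154

Atom tally by fragment:
  (CH3)2NCH2 → C:3 H:8 N:1
  CH(CH2OH) → C:2 H:4 O:1
  CH3 → C:1 H:3
Element totals:
  C: 6
  H: 15
  N: 1
  O: 1
Molecular formula: C6H15NO.
  M = 6(12.0) + 15(1.007825) + 14.003074 + 15.994915
    = 72.000000 + 15.117375 + 14.003074 + 15.994915 = 117.115364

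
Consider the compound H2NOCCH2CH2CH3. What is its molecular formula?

Atom tally by fragment:
  H2NOCCH2 → C:2 H:4 O:1 N:1
  CH2 → C:1 H:2
  CH3 → C:1 H:3
Element totals:
  C: 4
  H: 9
  N: 1
  O: 1

C4H9NO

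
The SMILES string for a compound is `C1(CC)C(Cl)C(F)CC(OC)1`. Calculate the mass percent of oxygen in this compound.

Atom tally by fragment:
  cyclopentane ring core → C:5 H:10
  (− 4 ring H displaced by substituents)
  + C2H5 → C:2 H:5
  + Cl → Cl:1
  + F → F:1
  + OCH3 → C:1 H:3 O:1
Element totals:
  C: 8
  H: 14
  Cl: 1
  F: 1
  O: 1
Molecular formula: C8H14ClFO.
Molar mass = 180.647 g/mol.
Mass from O: 1 × 15.999 = 15.999 g/mol.
%O = 15.999 / 180.647 × 100 = 8.86%.

8.86%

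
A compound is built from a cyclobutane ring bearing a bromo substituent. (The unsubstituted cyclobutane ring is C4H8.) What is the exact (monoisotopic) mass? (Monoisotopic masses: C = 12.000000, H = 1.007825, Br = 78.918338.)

Atom tally by fragment:
  cyclobutane ring core → C:4 H:8
  (− 1 ring H displaced by substituents)
  + Br → Br:1
Element totals:
  C: 4
  H: 7
  Br: 1
Molecular formula: C4H7Br.
  M = 4(12.0) + 7(1.007825) + 78.918338
    = 48.000000 + 7.054775 + 78.918338 = 133.973113

133.9731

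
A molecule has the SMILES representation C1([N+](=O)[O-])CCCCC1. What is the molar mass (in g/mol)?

129.16 g/mol

Atom tally by fragment:
  cyclohexane ring core → C:6 H:12
  (− 1 ring H displaced by substituents)
  + NO2 → N:1 O:2
Element totals:
  C: 6
  H: 11
  N: 1
  O: 2
Molecular formula: C6H11NO2.
  M = 6(12.011) + 11(1.008) + 14.007 + 2(15.999)
    = 72.066 + 11.088 + 14.007 + 31.998 = 129.159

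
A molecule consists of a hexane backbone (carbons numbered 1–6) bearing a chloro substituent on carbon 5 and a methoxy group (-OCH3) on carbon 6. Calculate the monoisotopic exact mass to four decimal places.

150.0811

Atom tally by fragment:
  CH3 → C:1 H:3
  CH2 → C:1 H:2
  CH2 → C:1 H:2
  CH2 → C:1 H:2
  CH(Cl) → C:1 H:1 Cl:1
  CH2OCH3 → C:2 H:5 O:1
Element totals:
  C: 7
  H: 15
  Cl: 1
  O: 1
Molecular formula: C7H15ClO.
  M = 7(12.0) + 15(1.007825) + 34.968853 + 15.994915
    = 84.000000 + 15.117375 + 34.968853 + 15.994915 = 150.081143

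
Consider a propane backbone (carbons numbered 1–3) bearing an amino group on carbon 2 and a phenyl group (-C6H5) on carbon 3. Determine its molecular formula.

C9H13N

Atom tally by fragment:
  CH3 → C:1 H:3
  CH(NH2) → C:1 H:3 N:1
  CH2C6H5 → C:7 H:7
Element totals:
  C: 9
  H: 13
  N: 1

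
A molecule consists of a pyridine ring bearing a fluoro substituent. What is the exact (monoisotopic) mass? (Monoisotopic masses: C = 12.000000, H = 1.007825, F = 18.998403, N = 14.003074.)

Atom tally by fragment:
  pyridine ring core → C:5 H:5 N:1
  (− 1 ring H displaced by substituents)
  + F → F:1
Element totals:
  C: 5
  H: 4
  F: 1
  N: 1
Molecular formula: C5H4FN.
  M = 5(12.0) + 4(1.007825) + 18.998403 + 14.003074
    = 60.000000 + 4.031300 + 18.998403 + 14.003074 = 97.032777

97.0328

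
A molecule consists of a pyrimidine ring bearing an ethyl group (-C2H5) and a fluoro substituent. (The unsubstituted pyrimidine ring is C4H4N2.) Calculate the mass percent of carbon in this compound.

57.13%

Atom tally by fragment:
  pyrimidine ring core → C:4 H:4 N:2
  (− 2 ring H displaced by substituents)
  + C2H5 → C:2 H:5
  + F → F:1
Element totals:
  C: 6
  H: 7
  F: 1
  N: 2
Molecular formula: C6H7FN2.
Molar mass = 126.134 g/mol.
Mass from C: 6 × 12.011 = 72.066 g/mol.
%C = 72.066 / 126.134 × 100 = 57.13%.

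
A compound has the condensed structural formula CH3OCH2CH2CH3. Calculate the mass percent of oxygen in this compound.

21.58%

Atom tally by fragment:
  CH3OCH2 → C:2 H:5 O:1
  CH2 → C:1 H:2
  CH3 → C:1 H:3
Element totals:
  C: 4
  H: 10
  O: 1
Molecular formula: C4H10O.
Molar mass = 74.123 g/mol.
Mass from O: 1 × 15.999 = 15.999 g/mol.
%O = 15.999 / 74.123 × 100 = 21.58%.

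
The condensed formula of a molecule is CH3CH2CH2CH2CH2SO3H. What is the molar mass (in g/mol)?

Atom tally by fragment:
  CH3 → C:1 H:3
  CH2 → C:1 H:2
  CH2 → C:1 H:2
  CH2 → C:1 H:2
  CH2SO3H → C:1 H:3 S:1 O:3
Element totals:
  C: 5
  H: 12
  O: 3
  S: 1
Molecular formula: C5H12O3S.
  M = 5(12.011) + 12(1.008) + 3(15.999) + 32.06
    = 60.055 + 12.096 + 47.997 + 32.060 = 152.208

152.21 g/mol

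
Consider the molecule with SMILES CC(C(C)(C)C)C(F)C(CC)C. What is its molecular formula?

C11H23F

Atom tally by fragment:
  CH3 → C:1 H:3
  CH(C(CH3)3) → C:5 H:10
  CH(F) → C:1 H:1 F:1
  CH(C2H5) → C:3 H:6
  CH3 → C:1 H:3
Element totals:
  C: 11
  H: 23
  F: 1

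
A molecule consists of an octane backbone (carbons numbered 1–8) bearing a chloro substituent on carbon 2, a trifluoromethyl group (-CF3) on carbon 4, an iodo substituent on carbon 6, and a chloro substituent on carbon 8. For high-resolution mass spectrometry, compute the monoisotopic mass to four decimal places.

Atom tally by fragment:
  CH3 → C:1 H:3
  CH(Cl) → C:1 H:1 Cl:1
  CH2 → C:1 H:2
  CH(CF3) → C:2 H:1 F:3
  CH2 → C:1 H:2
  CH(I) → C:1 H:1 I:1
  CH2 → C:1 H:2
  CH2Cl → C:1 H:2 Cl:1
Element totals:
  C: 9
  H: 14
  Cl: 2
  F: 3
  I: 1
Molecular formula: C9H14Cl2F3I.
  M = 9(12.0) + 14(1.007825) + 2(34.968853) + 3(18.998403) + 126.904472
    = 108.000000 + 14.109550 + 69.937706 + 56.995209 + 126.904472 = 375.946937

375.9469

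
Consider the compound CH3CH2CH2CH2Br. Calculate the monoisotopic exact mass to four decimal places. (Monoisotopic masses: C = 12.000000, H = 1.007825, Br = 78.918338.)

135.9888

Atom tally by fragment:
  CH3 → C:1 H:3
  CH2 → C:1 H:2
  CH2 → C:1 H:2
  CH2Br → C:1 H:2 Br:1
Element totals:
  C: 4
  H: 9
  Br: 1
Molecular formula: C4H9Br.
  M = 4(12.0) + 9(1.007825) + 78.918338
    = 48.000000 + 9.070425 + 78.918338 = 135.988763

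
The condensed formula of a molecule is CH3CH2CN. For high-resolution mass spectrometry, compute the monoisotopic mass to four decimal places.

Element totals:
  C: 3
  H: 5
  N: 1
Molecular formula: C3H5N.
  M = 3(12.0) + 5(1.007825) + 14.003074
    = 36.000000 + 5.039125 + 14.003074 = 55.042199

55.0422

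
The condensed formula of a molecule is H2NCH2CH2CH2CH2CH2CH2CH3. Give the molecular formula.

C7H17N

Atom tally by fragment:
  H2NCH2 → C:1 H:4 N:1
  CH2 → C:1 H:2
  CH2 → C:1 H:2
  CH2 → C:1 H:2
  CH2 → C:1 H:2
  CH2 → C:1 H:2
  CH3 → C:1 H:3
Element totals:
  C: 7
  H: 17
  N: 1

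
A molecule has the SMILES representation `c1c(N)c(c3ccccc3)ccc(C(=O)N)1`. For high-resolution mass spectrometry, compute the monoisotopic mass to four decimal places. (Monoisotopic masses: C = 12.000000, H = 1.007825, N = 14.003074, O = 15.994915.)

212.0950

Atom tally by fragment:
  benzene ring core → C:6 H:6
  (− 3 ring H displaced by substituents)
  + NH2 → N:1 H:2
  + C6H5 → C:6 H:5
  + CONH2 → C:1 H:2 O:1 N:1
Element totals:
  C: 13
  H: 12
  N: 2
  O: 1
Molecular formula: C13H12N2O.
  M = 13(12.0) + 12(1.007825) + 2(14.003074) + 15.994915
    = 156.000000 + 12.093900 + 28.006148 + 15.994915 = 212.094963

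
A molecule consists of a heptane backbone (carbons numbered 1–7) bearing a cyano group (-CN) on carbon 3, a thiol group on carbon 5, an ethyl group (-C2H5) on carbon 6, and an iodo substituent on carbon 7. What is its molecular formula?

Atom tally by fragment:
  CH3 → C:1 H:3
  CH2 → C:1 H:2
  CH(CN) → C:2 H:1 N:1
  CH2 → C:1 H:2
  CH(SH) → C:1 H:2 S:1
  CH(C2H5) → C:3 H:6
  CH2I → C:1 H:2 I:1
Element totals:
  C: 10
  H: 18
  I: 1
  N: 1
  S: 1

C10H18INS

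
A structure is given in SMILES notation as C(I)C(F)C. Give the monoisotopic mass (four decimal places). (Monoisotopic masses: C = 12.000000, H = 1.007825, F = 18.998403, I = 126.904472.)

187.9498

Atom tally by fragment:
  ICH2 → C:1 H:2 I:1
  CH(F) → C:1 H:1 F:1
  CH3 → C:1 H:3
Element totals:
  C: 3
  H: 6
  F: 1
  I: 1
Molecular formula: C3H6FI.
  M = 3(12.0) + 6(1.007825) + 18.998403 + 126.904472
    = 36.000000 + 6.046950 + 18.998403 + 126.904472 = 187.949825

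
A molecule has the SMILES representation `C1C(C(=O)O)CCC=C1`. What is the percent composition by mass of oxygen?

25.36%

Atom tally by fragment:
  cyclohexene ring core → C:6 H:10
  (− 1 ring H displaced by substituents)
  + COOH → C:1 H:1 O:2
Element totals:
  C: 7
  H: 10
  O: 2
Molecular formula: C7H10O2.
Molar mass = 126.155 g/mol.
Mass from O: 2 × 15.999 = 31.998 g/mol.
%O = 31.998 / 126.155 × 100 = 25.36%.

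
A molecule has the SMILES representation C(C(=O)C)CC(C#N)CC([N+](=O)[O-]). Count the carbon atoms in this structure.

8

Atom tally by fragment:
  CH3COCH2 → C:3 H:5 O:1
  CH2 → C:1 H:2
  CH(CN) → C:2 H:1 N:1
  CH2 → C:1 H:2
  CH2NO2 → C:1 H:2 N:1 O:2
Element totals:
  C: 8
  H: 12
  N: 2
  O: 3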